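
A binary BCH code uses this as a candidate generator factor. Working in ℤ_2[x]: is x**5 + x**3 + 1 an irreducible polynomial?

Yes

Write P(x) = x**5 + x**3 + 1.
Check for roots in ℤ_2: P(0) = 1; P(1) = 1.
No roots, so no linear factors.
Monic irreducibles of degree 2 over GF(2): x**2 + x + 1.
None of them divide P (all give nonzero remainder).
No irreducible factor of degree ≤ 2 exists, so P is irreducible over GF(2).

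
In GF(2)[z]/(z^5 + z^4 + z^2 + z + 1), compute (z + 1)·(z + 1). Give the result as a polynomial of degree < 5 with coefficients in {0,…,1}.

Multiply in GF(2)[z]: (z + 1)·(z + 1) = z^2 + 1.
Reduced: z^2 + 1.

z^2 + 1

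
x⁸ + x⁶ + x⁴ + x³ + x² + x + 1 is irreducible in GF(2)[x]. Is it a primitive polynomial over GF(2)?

Write f(x) = x⁸ + x⁶ + x⁴ + x³ + x² + x + 1.
|GF(2^8)^×| = 2^8 − 1 = 255. Prime factorization: 255 = 3·5·17.
f is primitive ⇔ x has order 255 in GF(2)[x]/(f), i.e. x^(255/q) ≠ 1 for each prime q | 255.
x^(85) mod f = x⁴ + x³ + x.
x^(51) mod f = x⁶ + x³.
x^(15) mod f = x⁶ + x + 1.
None equal 1, so x has full order 255; f is primitive.

Yes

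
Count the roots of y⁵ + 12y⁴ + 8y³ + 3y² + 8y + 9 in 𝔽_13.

Write h(y) = y⁵ + 12y⁴ + 8y³ + 3y² + 8y + 9.
Evaluate at each of the 13 elements of 𝔽_13:
h(0) = 9; h(1) = 2; h(2) = 0 → root; h(3) = 9; h(4) = 4; h(5) = 10; h(6) = 1; h(7) = 7; h(8) = 0 → root; h(9) = 1; h(10) = 5; h(11) = 10; h(12) = 7.
Roots: {2, 8}.

2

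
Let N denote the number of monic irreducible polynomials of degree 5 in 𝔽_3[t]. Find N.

The number of monic irreducibles of degree 5 over GF(3) is (1/5)·Σ_{d∣5} μ(5/d) 3^d.
Divisors of 5: 1, 5; μ(5/d) for each: -1, 1.
Σ = − 3^1 + 3^5 = 240.
N = 240/5 = 48.

48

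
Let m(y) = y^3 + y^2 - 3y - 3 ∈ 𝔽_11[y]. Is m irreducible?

Check each element of 𝔽_11 for a root: m(0)=8, m(1)=7, m(2)=3, m(3)=2, m(4)=10, m(5)=0, m(6)=0, m(7)=5, m(8)=10, m(9)=10, m(10)=0.
m(5) = 0, so (y − 5) divides m(y); m is reducible.

No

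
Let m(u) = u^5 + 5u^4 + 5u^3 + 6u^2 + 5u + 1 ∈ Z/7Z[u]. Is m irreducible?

Check for roots in Z/7Z: m(0) = 1; m(1) = 2; m(2) = 5; m(3) = 6; m(4) = 4; m(5) = 2; m(6) = 1.
No roots, so no linear factors.
Degree-2 irreducible divisors: test the 21 monic irreducibles of degree 2 over GF(7).
u^2 + 2u + 3 divides m: m(u) = (u^2 + 2u + 3)·(u^3 + 3u^2 + 3u + 5).

No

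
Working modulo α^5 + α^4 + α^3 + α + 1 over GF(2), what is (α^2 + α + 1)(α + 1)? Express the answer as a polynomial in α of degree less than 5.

α^3 + 1

Multiply in GF(2)[α]: (α^2 + α + 1)·(α + 1) = α^3 + 1.
Reduced: α^3 + 1.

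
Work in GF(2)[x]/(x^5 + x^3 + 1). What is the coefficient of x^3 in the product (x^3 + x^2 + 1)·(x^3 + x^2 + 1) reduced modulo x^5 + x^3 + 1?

0

Multiply in GF(2)[x]: (x^3 + x^2 + 1)·(x^3 + x^2 + 1) = x^6 + x^4 + 1.
Reduce using x^5 ≡ x^3 + 1 (mod x^5 + x^3 + 1).
Reduced: x + 1.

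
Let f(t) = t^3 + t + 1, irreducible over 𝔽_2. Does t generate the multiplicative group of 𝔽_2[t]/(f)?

|GF(2^3)^×| = 2^3 − 1 = 7. Prime factorization: 7 = 7.
f is primitive ⇔ t has order 7 in GF(2)[t]/(f), i.e. t^(7/q) ≠ 1 for each prime q | 7.
t^(1) mod f = t.
None equal 1, so t has full order 7; f is primitive.

Yes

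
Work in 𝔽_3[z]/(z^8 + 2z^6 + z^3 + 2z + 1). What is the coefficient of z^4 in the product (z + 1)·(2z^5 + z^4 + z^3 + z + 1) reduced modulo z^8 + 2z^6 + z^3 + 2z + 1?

2

Multiply in 𝔽_3[z]: (z + 1)·(2z^5 + z^4 + z^3 + z + 1) = 2z^6 + 2z^4 + z^3 + z^2 + 2z + 1.
Reduced: 2z^6 + 2z^4 + z^3 + z^2 + 2z + 1.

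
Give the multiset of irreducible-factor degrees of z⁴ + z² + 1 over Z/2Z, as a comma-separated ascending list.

Write g(z) = z⁴ + z² + 1.
Roots in Z/2Z: g(0) = 1; g(1) = 1.
Complete factorization: g(z) = (z² + z + 1)^2.
Factor degrees with multiplicity: 2 + 2 = 4.

2, 2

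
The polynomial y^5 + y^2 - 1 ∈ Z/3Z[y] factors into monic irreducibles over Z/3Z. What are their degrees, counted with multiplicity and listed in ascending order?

2, 3

Write h(y) = y^5 + y^2 - 1.
Roots in Z/3Z: h(0) = 2; h(1) = 1; h(2) = 2.
Complete factorization: h(y) = (y^2 - y - 1)·(y^3 + y^2 - y + 1).
Factor degrees with multiplicity: 2 + 3 = 5.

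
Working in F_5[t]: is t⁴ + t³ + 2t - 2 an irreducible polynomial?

Write h(t) = t⁴ + t³ + 2t - 2.
Check for roots in F_5: h(0) = 3; h(1) = 2; h(2) = 1; h(3) = 2; h(4) = 1.
No roots, so no linear factors.
Degree-2 irreducible divisors: test the 10 monic irreducibles of degree 2 over GF(5).
None of them divide h (all give nonzero remainder).
No irreducible factor of degree ≤ 2 exists, so h is irreducible over GF(5).

Yes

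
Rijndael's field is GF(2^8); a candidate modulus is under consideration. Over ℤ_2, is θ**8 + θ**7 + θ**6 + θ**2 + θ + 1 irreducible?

No

Write h(θ) = θ**8 + θ**7 + θ**6 + θ**2 + θ + 1.
Check for roots in ℤ_2: h(0) = 1; h(1) = 0 → root.
h(1) = 0, so (θ − 1) divides h(θ); h is reducible.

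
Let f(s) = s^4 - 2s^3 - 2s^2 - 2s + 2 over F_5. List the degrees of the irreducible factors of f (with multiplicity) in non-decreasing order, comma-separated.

Roots in F_5: f(0) = 2; f(1) = 2; f(2) = 0 → root; f(3) = 0 → root; f(4) = 0 → root.
Linear factors from roots: (s - 2), (s + 2), (s + 1).
Complete factorization: f(s) = (s + 1)·(s - 2)·(s + 2)^2.
Factor degrees with multiplicity: 1 + 1 + 1 + 1 = 4.

1, 1, 1, 1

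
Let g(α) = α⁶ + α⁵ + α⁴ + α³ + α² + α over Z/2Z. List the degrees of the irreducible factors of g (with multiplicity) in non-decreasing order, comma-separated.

Roots in Z/2Z: g(0) = 0 → root; g(1) = 0 → root.
Linear factors from roots: (α), (α + 1).
Complete factorization: g(α) = (α)·(α + 1)·(α² + α + 1)^2.
Factor degrees with multiplicity: 1 + 1 + 2 + 2 = 6.

1, 1, 2, 2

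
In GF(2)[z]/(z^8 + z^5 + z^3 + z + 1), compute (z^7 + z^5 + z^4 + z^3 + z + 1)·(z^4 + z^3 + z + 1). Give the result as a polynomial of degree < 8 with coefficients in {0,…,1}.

z^2 + z + 1

Multiply in GF(2)[z]: (z^7 + z^5 + z^4 + z^3 + z + 1)·(z^4 + z^3 + z + 1) = z^11 + z^10 + z^9 + z^8 + z^7 + z^5 + z^2 + 1.
Reduce using z^8 ≡ z^5 + z^3 + z + 1 (mod z^8 + z^5 + z^3 + z + 1).
Reduced: z^2 + z + 1.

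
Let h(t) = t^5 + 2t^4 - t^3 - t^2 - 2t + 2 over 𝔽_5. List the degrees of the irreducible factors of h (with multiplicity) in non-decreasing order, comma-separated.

Roots in 𝔽_5: h(0) = 2; h(1) = 1; h(2) = 0 → root; h(3) = 0 → root; h(4) = 0 → root.
Linear factors from roots: (t - 2), (t + 2), (t + 1).
Complete factorization: h(t) = (t + 1)·(t + 2)·(t - 2)·(t^2 + t + 2).
Factor degrees with multiplicity: 1 + 1 + 1 + 2 = 5.

1, 1, 1, 2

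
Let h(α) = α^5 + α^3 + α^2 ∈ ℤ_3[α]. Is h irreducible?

Check for roots in ℤ_3: h(0) = 0 → root; h(1) = 0 → root; h(2) = 2.
h(0) = 0, so (α) divides h(α); h is reducible.

No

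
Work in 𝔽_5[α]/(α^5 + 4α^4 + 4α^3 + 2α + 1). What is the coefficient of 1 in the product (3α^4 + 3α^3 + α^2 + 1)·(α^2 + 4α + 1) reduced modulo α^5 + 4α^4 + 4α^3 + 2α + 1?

3

Multiply in 𝔽_5[α]: (3α^4 + 3α^3 + α^2 + 1)·(α^2 + 4α + 1) = 3α^6 + α^4 + 2α^3 + 2α^2 + 4α + 1.
Reduce using α^5 ≡ α^4 + α^3 + 3α + 4 (mod α^5 + 4α^4 + 4α^3 + 2α + 1).
Reduced: 2α^4 + α^2 + 3.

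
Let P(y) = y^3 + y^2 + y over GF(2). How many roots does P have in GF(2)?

Evaluate at each of the 2 elements of GF(2):
P(0) = 0 → root; P(1) = 1.
Roots: {0}.

1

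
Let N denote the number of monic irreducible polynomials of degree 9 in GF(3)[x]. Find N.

2184

The number of monic irreducibles of degree 9 over GF(3) is (1/9)·Σ_{d∣9} μ(9/d) 3^d.
Divisors of 9: 1, 3, 9; μ(9/d) for each: 0, -1, 1.
Σ = − 3^3 + 3^9 = 19656.
N = 19656/9 = 2184.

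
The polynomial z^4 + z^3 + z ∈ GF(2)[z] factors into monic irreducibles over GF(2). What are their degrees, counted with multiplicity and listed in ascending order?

Write f(z) = z^4 + z^3 + z.
Roots in GF(2): f(0) = 0 → root; f(1) = 1.
Linear factors from roots: (z).
Complete factorization: f(z) = (z)·(z^3 + z^2 + 1).
Factor degrees with multiplicity: 1 + 3 = 4.

1, 3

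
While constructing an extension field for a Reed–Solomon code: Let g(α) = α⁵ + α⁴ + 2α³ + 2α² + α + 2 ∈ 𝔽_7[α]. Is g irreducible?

Yes

Check for roots in 𝔽_7: g(0) = 2; g(1) = 2; g(2) = 6; g(3) = 2; g(4) = 4; g(5) = 4; g(6) = 1.
No roots, so no linear factors.
Degree-2 irreducible divisors: test the 21 monic irreducibles of degree 2 over GF(7).
None of them divide g (all give nonzero remainder).
No irreducible factor of degree ≤ 2 exists, so g is irreducible over GF(7).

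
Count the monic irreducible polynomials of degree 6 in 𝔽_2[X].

By the necklace-counting formula, N_2(6) = (1/6) Σ_{d|6} μ(6/d)·2^d.
Divisors of 6: 1, 2, 3, 6; μ(6/d) for each: 1, -1, -1, 1.
Σ = 2^1 − 2^2 − 2^3 + 2^6 = 54.
N = 54/6 = 9.

9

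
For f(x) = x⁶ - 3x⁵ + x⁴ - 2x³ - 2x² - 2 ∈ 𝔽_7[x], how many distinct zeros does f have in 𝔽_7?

Evaluate at each of the 7 elements of 𝔽_7:
f(0) = 5; f(1) = 0 → root; f(2) = 0 → root; f(3) = 0 → root; f(4) = 5; f(5) = 0 → root; f(6) = 3.
Roots: {1, 2, 3, 5}.

4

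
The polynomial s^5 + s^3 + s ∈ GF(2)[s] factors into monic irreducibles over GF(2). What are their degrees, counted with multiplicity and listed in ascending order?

1, 2, 2

Write h(s) = s^5 + s^3 + s.
Roots in GF(2): h(0) = 0 → root; h(1) = 1.
Linear factors from roots: (s).
Complete factorization: h(s) = (s)·(s^2 + s + 1)^2.
Factor degrees with multiplicity: 1 + 2 + 2 = 5.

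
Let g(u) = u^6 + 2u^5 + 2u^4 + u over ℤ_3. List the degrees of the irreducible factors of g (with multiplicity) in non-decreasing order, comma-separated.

Roots in ℤ_3: g(0) = 0 → root; g(1) = 0 → root; g(2) = 0 → root.
Linear factors from roots: (u), (u + 2), (u + 1).
Complete factorization: g(u) = (u)·(u + 2)·(u + 1)^2·(u^2 + u + 2).
Factor degrees with multiplicity: 1 + 1 + 1 + 1 + 2 = 6.

1, 1, 1, 1, 2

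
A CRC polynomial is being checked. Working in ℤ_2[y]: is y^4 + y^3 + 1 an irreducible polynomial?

Yes

Write h(y) = y^4 + y^3 + 1.
Check for roots in ℤ_2: h(0) = 1; h(1) = 1.
No roots, so no linear factors.
Monic irreducibles of degree 2 over GF(2): y^2 + y + 1.
None of them divide h (all give nonzero remainder).
No irreducible factor of degree ≤ 2 exists, so h is irreducible over GF(2).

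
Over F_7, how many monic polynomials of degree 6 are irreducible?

The number of monic irreducibles of degree 6 over GF(7) is (1/6)·Σ_{d∣6} μ(6/d) 7^d.
Divisors of 6: 1, 2, 3, 6; μ(6/d) for each: 1, -1, -1, 1.
Σ = 7^1 − 7^2 − 7^3 + 7^6 = 117264.
N = 117264/6 = 19544.

19544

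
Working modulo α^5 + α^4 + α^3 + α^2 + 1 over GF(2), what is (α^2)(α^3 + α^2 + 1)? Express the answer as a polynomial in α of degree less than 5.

α^3 + 1

Multiply in GF(2)[α]: (α^2)·(α^3 + α^2 + 1) = α^5 + α^4 + α^2.
Reduce using α^5 ≡ α^4 + α^3 + α^2 + 1 (mod α^5 + α^4 + α^3 + α^2 + 1).
Reduced: α^3 + 1.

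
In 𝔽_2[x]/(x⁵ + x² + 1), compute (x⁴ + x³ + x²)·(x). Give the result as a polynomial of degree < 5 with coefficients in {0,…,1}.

x^4 + x^3 + x^2 + 1

Multiply in 𝔽_2[x]: (x⁴ + x³ + x²)·(x) = x⁵ + x⁴ + x³.
Reduce using x⁵ ≡ x² + 1 (mod x⁵ + x² + 1).
Reduced: x⁴ + x³ + x² + 1.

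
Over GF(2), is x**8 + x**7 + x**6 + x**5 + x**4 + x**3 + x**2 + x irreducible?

Write g(x) = x**8 + x**7 + x**6 + x**5 + x**4 + x**3 + x**2 + x.
Check for roots in GF(2): g(0) = 0 → root; g(1) = 0 → root.
g(0) = 0, so (x) divides g(x); g is reducible.

No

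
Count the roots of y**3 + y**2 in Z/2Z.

2

Write P(y) = y**3 + y**2.
Evaluate at each of the 2 elements of Z/2Z:
P(0) = 0 → root; P(1) = 0 → root.
Roots: {0, 1}.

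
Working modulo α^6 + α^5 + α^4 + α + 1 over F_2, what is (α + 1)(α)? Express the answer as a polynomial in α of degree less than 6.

Multiply in F_2[α]: (α + 1)·(α) = α^2 + α.
Reduced: α^2 + α.

α^2 + α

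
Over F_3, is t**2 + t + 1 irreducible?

No

Write f(t) = t**2 + t + 1.
Check for roots in F_3: f(0) = 1; f(1) = 0 → root; f(2) = 1.
f(1) = 0, so (t − 1) divides f(t); f is reducible.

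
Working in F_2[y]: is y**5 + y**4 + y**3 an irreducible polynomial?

Write h(y) = y**5 + y**4 + y**3.
Check for roots in F_2: h(0) = 0 → root; h(1) = 1.
h(0) = 0, so (y) divides h(y); h is reducible.

No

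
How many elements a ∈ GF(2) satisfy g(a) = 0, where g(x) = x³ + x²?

Evaluate at each of the 2 elements of GF(2):
g(0) = 0 → root; g(1) = 0 → root.
Roots: {0, 1}.

2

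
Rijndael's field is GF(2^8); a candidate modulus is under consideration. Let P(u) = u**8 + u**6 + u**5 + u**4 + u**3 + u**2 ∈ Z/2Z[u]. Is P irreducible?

Check for roots in Z/2Z: P(0) = 0 → root; P(1) = 0 → root.
P(0) = 0, so (u) divides P(u); P is reducible.

No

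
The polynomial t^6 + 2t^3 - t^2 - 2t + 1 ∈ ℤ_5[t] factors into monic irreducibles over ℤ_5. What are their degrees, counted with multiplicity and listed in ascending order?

2, 4

Write g(t) = t^6 + 2t^3 - t^2 - 2t + 1.
Roots in ℤ_5: g(0) = 1; g(1) = 1; g(2) = 3; g(3) = 4; g(4) = 1.
Complete factorization: g(t) = (t^2 + 2t - 1)·(t^4 - 2t^3 - 1).
Factor degrees with multiplicity: 2 + 4 = 6.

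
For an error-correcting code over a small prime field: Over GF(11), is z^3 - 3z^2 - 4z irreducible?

Write P(z) = z^3 - 3z^2 - 4z.
Check each element of GF(11) for a root: P(0)=0, P(1)=5, P(2)=10, P(3)=10, P(4)=0, P(5)=8, P(6)=7, P(7)=3, P(8)=2, P(9)=10, P(10)=0.
P(0) = 0, so (z) divides P(z); P is reducible.

No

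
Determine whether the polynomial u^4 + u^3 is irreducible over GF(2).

Write m(u) = u^4 + u^3.
Check for roots in GF(2): m(0) = 0 → root; m(1) = 0 → root.
m(0) = 0, so (u) divides m(u); m is reducible.

No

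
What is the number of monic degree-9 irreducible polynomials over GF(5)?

217000

The number of monic irreducibles of degree 9 over GF(5) is (1/9)·Σ_{d∣9} μ(9/d) 5^d.
Divisors of 9: 1, 3, 9; μ(9/d) for each: 0, -1, 1.
Σ = − 5^3 + 5^9 = 1953000.
N = 1953000/9 = 217000.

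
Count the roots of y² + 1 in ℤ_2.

Write h(y) = y² + 1.
Evaluate at each of the 2 elements of ℤ_2:
h(0) = 1; h(1) = 0 → root.
Roots: {1}.

1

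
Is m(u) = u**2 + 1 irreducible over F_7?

Check for roots in F_7: m(0) = 1; m(1) = 2; m(2) = 5; m(3) = 3; m(4) = 3; m(5) = 5; m(6) = 2.
No roots. A degree-2 polynomial over a field with no linear factor is irreducible.

Yes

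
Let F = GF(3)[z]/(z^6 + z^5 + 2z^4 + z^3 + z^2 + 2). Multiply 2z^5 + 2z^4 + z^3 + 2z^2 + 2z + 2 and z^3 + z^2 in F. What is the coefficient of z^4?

Multiply in GF(3)[z]: (2z^5 + 2z^4 + z^3 + 2z^2 + 2z + 2)·(z^3 + z^2) = 2z^8 + z^7 + z^4 + z^3 + 2z^2.
Reduce using z^6 ≡ 2z^5 + z^4 + 2z^3 + 2z^2 + 1 (mod z^6 + z^5 + 2z^4 + z^3 + z^2 + 2).
Reduced: 2z^3 + z^2 + 2z.

0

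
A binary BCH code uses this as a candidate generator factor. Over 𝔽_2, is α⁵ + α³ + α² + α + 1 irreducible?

Write m(α) = α⁵ + α³ + α² + α + 1.
Check for roots in 𝔽_2: m(0) = 1; m(1) = 1.
No roots, so no linear factors.
Monic irreducibles of degree 2 over GF(2): α² + α + 1.
None of them divide m (all give nonzero remainder).
No irreducible factor of degree ≤ 2 exists, so m is irreducible over GF(2).

Yes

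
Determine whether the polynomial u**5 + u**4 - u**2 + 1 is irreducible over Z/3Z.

Write g(u) = u**5 + u**4 - u**2 + 1.
Check for roots in Z/3Z: g(0) = 1; g(1) = 2; g(2) = 0 → root.
g(2) = 0, so (u − 2) divides g(u); g is reducible.

No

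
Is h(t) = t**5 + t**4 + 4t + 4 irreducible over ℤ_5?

Check for roots in ℤ_5: h(0) = 4; h(1) = 0 → root; h(2) = 0 → root; h(3) = 0 → root; h(4) = 0 → root.
h(1) = 0, so (t − 1) divides h(t); h is reducible.

No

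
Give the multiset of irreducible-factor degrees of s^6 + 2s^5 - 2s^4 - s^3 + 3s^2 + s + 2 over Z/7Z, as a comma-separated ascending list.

Write g(s) = s^6 + 2s^5 - 2s^4 - s^3 + 3s^2 + s + 2.
Complete factorization: g(s) = (s^6 + 2s^5 - 2s^4 - s^3 + 3s^2 + s + 2).
Factor degrees with multiplicity: 6 = 6.

6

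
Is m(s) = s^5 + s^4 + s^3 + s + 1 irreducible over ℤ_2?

Check for roots in ℤ_2: m(0) = 1; m(1) = 1.
No roots, so no linear factors.
Monic irreducibles of degree 2 over GF(2): s^2 + s + 1.
None of them divide m (all give nonzero remainder).
No irreducible factor of degree ≤ 2 exists, so m is irreducible over GF(2).

Yes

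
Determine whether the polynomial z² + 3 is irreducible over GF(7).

Write P(z) = z² + 3.
Check for roots in GF(7): P(0) = 3; P(1) = 4; P(2) = 0 → root; P(3) = 5; P(4) = 5; P(5) = 0 → root; P(6) = 4.
P(2) = 0, so (z − 2) divides P(z); P is reducible.

No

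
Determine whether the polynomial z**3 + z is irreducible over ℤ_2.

Write m(z) = z**3 + z.
Check for roots in ℤ_2: m(0) = 0 → root; m(1) = 0 → root.
m(0) = 0, so (z) divides m(z); m is reducible.

No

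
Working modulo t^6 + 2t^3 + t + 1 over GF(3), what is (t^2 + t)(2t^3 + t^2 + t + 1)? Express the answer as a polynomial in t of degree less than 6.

Multiply in GF(3)[t]: (t^2 + t)·(2t^3 + t^2 + t + 1) = 2t^5 + 2t^3 + 2t^2 + t.
Reduced: 2t^5 + 2t^3 + 2t^2 + t.

2t^5 + 2t^3 + 2t^2 + t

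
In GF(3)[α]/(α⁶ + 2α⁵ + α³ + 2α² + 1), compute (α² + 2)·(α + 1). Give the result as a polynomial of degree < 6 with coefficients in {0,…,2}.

α^3 + α^2 + 2α + 2

Multiply in GF(3)[α]: (α² + 2)·(α + 1) = α³ + α² + 2α + 2.
Reduced: α³ + α² + 2α + 2.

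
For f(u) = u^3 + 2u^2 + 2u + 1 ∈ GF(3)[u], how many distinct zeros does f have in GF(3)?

2

Evaluate at each of the 3 elements of GF(3):
f(0) = 1; f(1) = 0 → root; f(2) = 0 → root.
Roots: {1, 2}.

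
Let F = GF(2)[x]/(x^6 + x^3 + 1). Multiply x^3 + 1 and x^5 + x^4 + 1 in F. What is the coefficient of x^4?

Multiply in GF(2)[x]: (x^3 + 1)·(x^5 + x^4 + 1) = x^8 + x^7 + x^5 + x^4 + x^3 + 1.
Reduce using x^6 ≡ x^3 + 1 (mod x^6 + x^3 + 1).
Reduced: x^3 + x^2 + x + 1.

0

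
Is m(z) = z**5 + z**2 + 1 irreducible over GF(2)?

Yes

Check for roots in GF(2): m(0) = 1; m(1) = 1.
No roots, so no linear factors.
Monic irreducibles of degree 2 over GF(2): z**2 + z + 1.
None of them divide m (all give nonzero remainder).
No irreducible factor of degree ≤ 2 exists, so m is irreducible over GF(2).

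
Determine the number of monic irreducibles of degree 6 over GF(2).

9

By the necklace-counting formula, N_2(6) = (1/6) Σ_{d|6} μ(6/d)·2^d.
Divisors of 6: 1, 2, 3, 6; μ(6/d) for each: 1, -1, -1, 1.
Σ = 2^1 − 2^2 − 2^3 + 2^6 = 54.
N = 54/6 = 9.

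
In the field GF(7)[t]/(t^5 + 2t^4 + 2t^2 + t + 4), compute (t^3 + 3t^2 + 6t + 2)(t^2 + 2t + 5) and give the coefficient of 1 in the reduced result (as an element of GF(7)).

Multiply in GF(7)[t]: (t^3 + 3t^2 + 6t + 2)·(t^2 + 2t + 5) = t^5 + 5t^4 + 3t^3 + t^2 + 6t + 3.
Reduce using t^5 ≡ 5t^4 + 5t^2 + 6t + 3 (mod t^5 + 2t^4 + 2t^2 + t + 4).
Reduced: 3t^4 + 3t^3 + 6t^2 + 5t + 6.

6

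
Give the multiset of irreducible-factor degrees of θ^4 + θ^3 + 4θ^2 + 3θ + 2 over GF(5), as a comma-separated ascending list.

1, 3

Write f(θ) = θ^4 + θ^3 + 4θ^2 + 3θ + 2.
Roots in GF(5): f(0) = 2; f(1) = 1; f(2) = 3; f(3) = 0 → root; f(4) = 3.
Linear factors from roots: (θ + 2).
Complete factorization: f(θ) = (θ + 2)·(θ^3 + 4θ^2 + θ + 1).
Factor degrees with multiplicity: 1 + 3 = 4.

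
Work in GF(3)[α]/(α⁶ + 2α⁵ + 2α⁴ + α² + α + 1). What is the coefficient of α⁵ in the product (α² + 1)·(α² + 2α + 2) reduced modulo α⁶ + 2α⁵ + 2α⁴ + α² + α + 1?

0

Multiply in GF(3)[α]: (α² + 1)·(α² + 2α + 2) = α⁴ + 2α³ + 2α + 2.
Reduced: α⁴ + 2α³ + 2α + 2.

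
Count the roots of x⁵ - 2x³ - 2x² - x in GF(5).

Write P(x) = x⁵ - 2x³ - 2x² - x.
Evaluate at each of the 5 elements of GF(5):
P(0) = 0 → root; P(1) = 1; P(2) = 1; P(3) = 3; P(4) = 0 → root.
Roots: {0, 4}.

2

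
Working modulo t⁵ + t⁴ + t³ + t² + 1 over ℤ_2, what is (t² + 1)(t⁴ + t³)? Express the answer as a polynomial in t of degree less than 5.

t

Multiply in ℤ_2[t]: (t² + 1)·(t⁴ + t³) = t⁶ + t⁵ + t⁴ + t³.
Reduce using t⁵ ≡ t⁴ + t³ + t² + 1 (mod t⁵ + t⁴ + t³ + t² + 1).
Reduced: t.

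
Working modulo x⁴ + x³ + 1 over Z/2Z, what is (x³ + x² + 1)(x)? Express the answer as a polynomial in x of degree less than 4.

x + 1

Multiply in Z/2Z[x]: (x³ + x² + 1)·(x) = x⁴ + x³ + x.
Reduce using x⁴ ≡ x³ + 1 (mod x⁴ + x³ + 1).
Reduced: x + 1.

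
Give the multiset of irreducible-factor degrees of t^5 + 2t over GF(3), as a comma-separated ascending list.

Write f(t) = t^5 + 2t.
Roots in GF(3): f(0) = 0 → root; f(1) = 0 → root; f(2) = 0 → root.
Linear factors from roots: (t), (t + 2), (t + 1).
Complete factorization: f(t) = (t)·(t + 1)·(t + 2)·(t^2 + 1).
Factor degrees with multiplicity: 1 + 1 + 1 + 2 = 5.

1, 1, 1, 2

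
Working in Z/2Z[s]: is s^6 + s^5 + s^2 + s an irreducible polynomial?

Write g(s) = s^6 + s^5 + s^2 + s.
Check for roots in Z/2Z: g(0) = 0 → root; g(1) = 0 → root.
g(0) = 0, so (s) divides g(s); g is reducible.

No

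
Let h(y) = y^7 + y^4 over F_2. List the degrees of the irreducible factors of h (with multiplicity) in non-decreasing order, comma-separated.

1, 1, 1, 1, 1, 2

Roots in F_2: h(0) = 0 → root; h(1) = 0 → root.
Linear factors from roots: (y), (y + 1).
Complete factorization: h(y) = (y + 1)·(y)^4·(y^2 + y + 1).
Factor degrees with multiplicity: 1 + 1 + 1 + 1 + 1 + 2 = 7.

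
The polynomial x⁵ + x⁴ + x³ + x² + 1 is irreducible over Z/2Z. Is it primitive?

Write f(x) = x⁵ + x⁴ + x³ + x² + 1.
|GF(2^5)^×| = 2^5 − 1 = 31. Prime factorization: 31 = 31.
f is primitive ⇔ x has order 31 in GF(2)[x]/(f), i.e. x^(31/q) ≠ 1 for each prime q | 31.
x^(1) mod f = x.
None equal 1, so x has full order 31; f is primitive.

Yes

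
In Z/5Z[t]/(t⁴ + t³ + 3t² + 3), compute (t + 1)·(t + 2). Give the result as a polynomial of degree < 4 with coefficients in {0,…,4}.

Multiply in Z/5Z[t]: (t + 1)·(t + 2) = t² + 3t + 2.
Reduced: t² + 3t + 2.

t^2 + 3t + 2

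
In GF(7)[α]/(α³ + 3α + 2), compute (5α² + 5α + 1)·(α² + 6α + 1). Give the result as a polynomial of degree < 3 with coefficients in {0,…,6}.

α + 1

Multiply in GF(7)[α]: (5α² + 5α + 1)·(α² + 6α + 1) = 5α⁴ + α² + 4α + 1.
Reduce using α³ ≡ 4α + 5 (mod α³ + 3α + 2).
Reduced: α + 1.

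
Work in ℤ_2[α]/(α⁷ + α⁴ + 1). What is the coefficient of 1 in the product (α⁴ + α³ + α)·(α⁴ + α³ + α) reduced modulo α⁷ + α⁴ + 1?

0

Multiply in ℤ_2[α]: (α⁴ + α³ + α)·(α⁴ + α³ + α) = α⁸ + α⁶ + α².
Reduce using α⁷ ≡ α⁴ + 1 (mod α⁷ + α⁴ + 1).
Reduced: α⁶ + α⁵ + α² + α.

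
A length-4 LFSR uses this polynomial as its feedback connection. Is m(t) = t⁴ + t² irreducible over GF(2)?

No

Check for roots in GF(2): m(0) = 0 → root; m(1) = 0 → root.
m(0) = 0, so (t) divides m(t); m is reducible.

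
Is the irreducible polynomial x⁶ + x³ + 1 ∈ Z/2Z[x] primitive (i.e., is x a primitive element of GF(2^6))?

Write f(x) = x⁶ + x³ + 1.
|GF(2^6)^×| = 2^6 − 1 = 63. Prime factorization: 63 = 3^2·7.
f is primitive ⇔ x has order 63 in GF(2)[x]/(f), i.e. x^(63/q) ≠ 1 for each prime q | 63.
x^(21) mod f = x³.
x^(9) mod f = 1
Since x^(9) = 1, the order of x divides 9 < 63; not primitive.

No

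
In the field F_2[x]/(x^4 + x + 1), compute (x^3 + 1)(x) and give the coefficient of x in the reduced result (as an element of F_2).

Multiply in F_2[x]: (x^3 + 1)·(x) = x^4 + x.
Reduce using x^4 ≡ x + 1 (mod x^4 + x + 1).
Reduced: 1.

0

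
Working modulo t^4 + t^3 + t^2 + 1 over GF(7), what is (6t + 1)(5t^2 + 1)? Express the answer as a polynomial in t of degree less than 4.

2t^3 + 5t^2 + 6t + 1

Multiply in GF(7)[t]: (6t + 1)·(5t^2 + 1) = 2t^3 + 5t^2 + 6t + 1.
Reduced: 2t^3 + 5t^2 + 6t + 1.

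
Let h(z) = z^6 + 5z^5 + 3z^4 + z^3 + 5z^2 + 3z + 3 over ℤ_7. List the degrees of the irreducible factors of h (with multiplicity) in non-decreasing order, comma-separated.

1, 1, 2, 2

Linear factors from roots: (z + 6), (z + 3).
Complete factorization: h(z) = (z + 3)·(z + 6)·(z^2 + 1)·(z^2 + 3z + 6).
Factor degrees with multiplicity: 1 + 1 + 2 + 2 = 6.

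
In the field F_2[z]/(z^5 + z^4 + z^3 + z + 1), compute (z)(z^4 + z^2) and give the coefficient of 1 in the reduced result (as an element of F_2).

Multiply in F_2[z]: (z)·(z^4 + z^2) = z^5 + z^3.
Reduce using z^5 ≡ z^4 + z^3 + z + 1 (mod z^5 + z^4 + z^3 + z + 1).
Reduced: z^4 + z + 1.

1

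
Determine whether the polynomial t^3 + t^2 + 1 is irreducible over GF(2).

Yes

Write f(t) = t^3 + t^2 + 1.
Check for roots in GF(2): f(0) = 1; f(1) = 1.
No roots. A degree-3 polynomial over a field with no linear factor is irreducible.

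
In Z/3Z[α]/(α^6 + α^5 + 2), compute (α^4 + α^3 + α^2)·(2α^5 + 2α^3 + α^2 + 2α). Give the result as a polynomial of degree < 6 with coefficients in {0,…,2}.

Multiply in Z/3Z[α]: (α^4 + α^3 + α^2)·(2α^5 + 2α^3 + α^2 + 2α) = 2α^9 + 2α^8 + α^7 + 2α^5 + 2α^3.
Reduce using α^6 ≡ 2α^5 + 1 (mod α^6 + α^5 + 2).
Reduced: α^3 + α + 2.

α^3 + α + 2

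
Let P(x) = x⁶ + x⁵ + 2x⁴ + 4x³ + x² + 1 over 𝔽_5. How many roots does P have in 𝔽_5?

3

Evaluate at each of the 5 elements of 𝔽_5:
P(0) = 1; P(1) = 0 → root; P(2) = 0 → root; P(3) = 2; P(4) = 0 → root.
Roots: {1, 2, 4}.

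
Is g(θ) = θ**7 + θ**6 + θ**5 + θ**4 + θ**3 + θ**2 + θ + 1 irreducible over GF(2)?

Check for roots in GF(2): g(0) = 1; g(1) = 0 → root.
g(1) = 0, so (θ − 1) divides g(θ); g is reducible.

No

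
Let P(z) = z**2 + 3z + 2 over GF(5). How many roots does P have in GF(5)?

2

Evaluate at each of the 5 elements of GF(5):
P(0) = 2; P(1) = 1; P(2) = 2; P(3) = 0 → root; P(4) = 0 → root.
Roots: {3, 4}.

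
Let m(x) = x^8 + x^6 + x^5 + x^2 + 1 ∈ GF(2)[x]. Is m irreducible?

Yes

Check for roots in GF(2): m(0) = 1; m(1) = 1.
No roots, so no linear factors.
Monic irreducibles of degree 2 over GF(2): x^2 + x + 1.
None of them divide m (all give nonzero remainder).
Monic irreducibles of degree 3 over GF(2): x^3 + x + 1, x^3 + x^2 + 1.
None of them divide m (all give nonzero remainder).
Monic irreducibles of degree 4 over GF(2): x^4 + x + 1, x^4 + x^3 + 1, x^4 + x^3 + x^2 + x + 1.
None of them divide m (all give nonzero remainder).
No irreducible factor of degree ≤ 4 exists, so m is irreducible over GF(2).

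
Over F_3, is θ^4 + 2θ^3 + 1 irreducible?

No

Write g(θ) = θ^4 + 2θ^3 + 1.
Check for roots in F_3: g(0) = 1; g(1) = 1; g(2) = 0 → root.
g(2) = 0, so (θ − 2) divides g(θ); g is reducible.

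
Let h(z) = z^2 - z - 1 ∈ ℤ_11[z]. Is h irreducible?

No

Check each element of ℤ_11 for a root: h(0)=10, h(1)=10, h(2)=1, h(3)=5, h(4)=0, h(5)=8, h(6)=7, h(7)=8, h(8)=0, h(9)=5, h(10)=1.
h(4) = 0, so (z − 4) divides h(z); h is reducible.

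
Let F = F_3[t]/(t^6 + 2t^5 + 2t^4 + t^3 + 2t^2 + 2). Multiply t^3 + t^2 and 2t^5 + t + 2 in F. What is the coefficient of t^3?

1

Multiply in F_3[t]: (t^3 + t^2)·(2t^5 + t + 2) = 2t^8 + 2t^7 + t^4 + 2t^2.
Reduce using t^6 ≡ t^5 + t^4 + 2t^3 + t^2 + 1 (mod t^6 + 2t^5 + 2t^4 + t^3 + 2t^2 + 2).
Reduced: 2t^5 + 2t^4 + t^3 + t^2 + t.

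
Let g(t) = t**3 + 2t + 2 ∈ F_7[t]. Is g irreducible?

No

Check for roots in F_7: g(0) = 2; g(1) = 5; g(2) = 0 → root; g(3) = 0 → root; g(4) = 4; g(5) = 4; g(6) = 6.
g(2) = 0, so (t − 2) divides g(t); g is reducible.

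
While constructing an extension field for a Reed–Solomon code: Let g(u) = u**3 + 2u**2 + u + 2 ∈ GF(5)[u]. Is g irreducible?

No

Check for roots in GF(5): g(0) = 2; g(1) = 1; g(2) = 0 → root; g(3) = 0 → root; g(4) = 2.
g(2) = 0, so (u − 2) divides g(u); g is reducible.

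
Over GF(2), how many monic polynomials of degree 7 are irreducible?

The number of monic irreducibles of degree 7 over GF(2) is (1/7)·Σ_{d∣7} μ(7/d) 2^d.
Divisors of 7: 1, 7; μ(7/d) for each: -1, 1.
Σ = − 2^1 + 2^7 = 126.
N = 126/7 = 18.

18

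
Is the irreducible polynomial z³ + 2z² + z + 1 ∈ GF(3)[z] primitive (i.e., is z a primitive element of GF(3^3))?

Write f(z) = z³ + 2z² + z + 1.
|GF(3^3)^×| = 3^3 − 1 = 26. Prime factorization: 26 = 2·13.
f is primitive ⇔ z has order 26 in GF(3)[z]/(f), i.e. z^(26/q) ≠ 1 for each prime q | 26.
z^(13) mod f = 2.
z^(2) mod f = z².
None equal 1, so z has full order 26; f is primitive.

Yes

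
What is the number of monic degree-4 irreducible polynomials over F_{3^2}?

By the necklace-counting formula, N_9(4) = (1/4) Σ_{d|4} μ(4/d)·9^d.
Divisors of 4: 1, 2, 4; μ(4/d) for each: 0, -1, 1.
Σ = − 9^2 + 9^4 = 6480.
N = 6480/4 = 1620.

1620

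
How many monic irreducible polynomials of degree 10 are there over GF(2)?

The number of monic irreducibles of degree 10 over GF(2) is (1/10)·Σ_{d∣10} μ(10/d) 2^d.
Divisors of 10: 1, 2, 5, 10; μ(10/d) for each: 1, -1, -1, 1.
Σ = 2^1 − 2^2 − 2^5 + 2^10 = 990.
N = 990/10 = 99.

99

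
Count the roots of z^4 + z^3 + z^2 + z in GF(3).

Write f(z) = z^4 + z^3 + z^2 + z.
Evaluate at each of the 3 elements of GF(3):
f(0) = 0 → root; f(1) = 1; f(2) = 0 → root.
Roots: {0, 2}.

2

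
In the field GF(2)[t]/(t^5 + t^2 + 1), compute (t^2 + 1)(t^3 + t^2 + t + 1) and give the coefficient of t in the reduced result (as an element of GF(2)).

Multiply in GF(2)[t]: (t^2 + 1)·(t^3 + t^2 + t + 1) = t^5 + t^4 + t + 1.
Reduce using t^5 ≡ t^2 + 1 (mod t^5 + t^2 + 1).
Reduced: t^4 + t^2 + t.

1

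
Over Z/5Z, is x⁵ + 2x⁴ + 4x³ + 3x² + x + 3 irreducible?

Write f(x) = x⁵ + 2x⁴ + 4x³ + 3x² + x + 3.
Check for roots in Z/5Z: f(0) = 3; f(1) = 4; f(2) = 3; f(3) = 1; f(4) = 2.
No roots, so no linear factors.
Degree-2 irreducible divisors: test the 10 monic irreducibles of degree 2 over GF(5).
None of them divide f (all give nonzero remainder).
No irreducible factor of degree ≤ 2 exists, so f is irreducible over GF(5).

Yes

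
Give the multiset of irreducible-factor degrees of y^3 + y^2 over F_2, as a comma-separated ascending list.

1, 1, 1

Write g(y) = y^3 + y^2.
Roots in F_2: g(0) = 0 → root; g(1) = 0 → root.
Linear factors from roots: (y), (y + 1).
Complete factorization: g(y) = (y + 1)·(y)^2.
Factor degrees with multiplicity: 1 + 1 + 1 = 3.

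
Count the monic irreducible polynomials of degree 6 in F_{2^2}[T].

Gauss's count: N_{4}(6) = (1/6) Σ_{d|6} μ(6/d)·4^d.
Divisors of 6: 1, 2, 3, 6; μ(6/d) for each: 1, -1, -1, 1.
Σ = 4^1 − 4^2 − 4^3 + 4^6 = 4020.
N = 4020/6 = 670.

670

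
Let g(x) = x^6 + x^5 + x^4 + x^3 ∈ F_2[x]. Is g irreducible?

No

Check for roots in F_2: g(0) = 0 → root; g(1) = 0 → root.
g(0) = 0, so (x) divides g(x); g is reducible.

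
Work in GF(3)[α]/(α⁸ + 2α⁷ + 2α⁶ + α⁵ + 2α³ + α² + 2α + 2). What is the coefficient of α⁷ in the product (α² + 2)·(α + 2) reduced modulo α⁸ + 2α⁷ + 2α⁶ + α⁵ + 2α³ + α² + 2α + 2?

0

Multiply in GF(3)[α]: (α² + 2)·(α + 2) = α³ + 2α² + 2α + 1.
Reduced: α³ + 2α² + 2α + 1.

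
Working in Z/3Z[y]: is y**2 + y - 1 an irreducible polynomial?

Write m(y) = y**2 + y - 1.
Check for roots in Z/3Z: m(0) = 2; m(1) = 1; m(2) = 2.
No roots. A degree-2 polynomial over a field with no linear factor is irreducible.

Yes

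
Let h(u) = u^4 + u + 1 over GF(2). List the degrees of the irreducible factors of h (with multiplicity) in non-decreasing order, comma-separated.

4

Roots in GF(2): h(0) = 1; h(1) = 1.
Complete factorization: h(u) = (u^4 + u + 1).
Factor degrees with multiplicity: 4 = 4.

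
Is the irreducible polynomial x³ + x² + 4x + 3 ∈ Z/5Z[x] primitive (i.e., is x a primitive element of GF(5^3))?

Yes

Write f(x) = x³ + x² + 4x + 3.
|GF(5^3)^×| = 5^3 − 1 = 124. Prime factorization: 124 = 2^2·31.
f is primitive ⇔ x has order 124 in GF(5)[x]/(f), i.e. x^(124/q) ≠ 1 for each prime q | 124.
x^(62) mod f = 4.
x^(4) mod f = 2x² + x + 3.
None equal 1, so x has full order 124; f is primitive.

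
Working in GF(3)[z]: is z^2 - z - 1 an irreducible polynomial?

Yes

Write f(z) = z^2 - z - 1.
Check for roots in GF(3): f(0) = 2; f(1) = 2; f(2) = 1.
No roots. A degree-2 polynomial over a field with no linear factor is irreducible.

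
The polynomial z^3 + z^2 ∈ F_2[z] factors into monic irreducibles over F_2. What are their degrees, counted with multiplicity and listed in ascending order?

Write g(z) = z^3 + z^2.
Roots in F_2: g(0) = 0 → root; g(1) = 0 → root.
Linear factors from roots: (z), (z + 1).
Complete factorization: g(z) = (z + 1)·(z)^2.
Factor degrees with multiplicity: 1 + 1 + 1 = 3.

1, 1, 1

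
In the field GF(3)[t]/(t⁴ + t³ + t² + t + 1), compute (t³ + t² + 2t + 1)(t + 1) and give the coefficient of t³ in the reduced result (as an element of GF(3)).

Multiply in GF(3)[t]: (t³ + t² + 2t + 1)·(t + 1) = t⁴ + 2t³ + 1.
Reduce using t⁴ ≡ 2t³ + 2t² + 2t + 2 (mod t⁴ + t³ + t² + t + 1).
Reduced: t³ + 2t² + 2t.

1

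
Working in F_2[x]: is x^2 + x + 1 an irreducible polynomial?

Yes

Write m(x) = x^2 + x + 1.
Check for roots in F_2: m(0) = 1; m(1) = 1.
No roots. A degree-2 polynomial over a field with no linear factor is irreducible.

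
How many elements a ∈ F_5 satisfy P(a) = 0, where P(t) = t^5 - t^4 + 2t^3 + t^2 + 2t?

4

Evaluate at each of the 5 elements of F_5:
P(0) = 0 → root; P(1) = 0 → root; P(2) = 0 → root; P(3) = 1; P(4) = 0 → root.
Roots: {0, 1, 2, 4}.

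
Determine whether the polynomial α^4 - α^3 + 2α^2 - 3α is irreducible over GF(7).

Write P(α) = α^4 - α^3 + 2α^2 - 3α.
Check for roots in GF(7): P(0) = 0 → root; P(1) = 6; P(2) = 3; P(3) = 0 → root; P(4) = 2; P(5) = 3; P(6) = 0 → root.
P(0) = 0, so (α) divides P(α); P is reducible.

No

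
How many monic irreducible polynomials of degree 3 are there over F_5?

40

By the necklace-counting formula, N_5(3) = (1/3) Σ_{d|3} μ(3/d)·5^d.
Divisors of 3: 1, 3; μ(3/d) for each: -1, 1.
Σ = − 5^1 + 5^3 = 120.
N = 120/3 = 40.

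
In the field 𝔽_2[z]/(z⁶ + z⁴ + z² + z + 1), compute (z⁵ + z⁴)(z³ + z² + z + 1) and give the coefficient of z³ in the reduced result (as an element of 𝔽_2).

1

Multiply in 𝔽_2[z]: (z⁵ + z⁴)·(z³ + z² + z + 1) = z⁸ + z⁴.
Reduce using z⁶ ≡ z⁴ + z² + z + 1 (mod z⁶ + z⁴ + z² + z + 1).
Reduced: z⁴ + z³ + z + 1.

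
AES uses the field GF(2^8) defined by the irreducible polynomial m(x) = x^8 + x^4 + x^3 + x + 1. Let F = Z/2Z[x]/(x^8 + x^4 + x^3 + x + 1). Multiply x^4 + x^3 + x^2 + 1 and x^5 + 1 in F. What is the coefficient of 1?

Multiply in Z/2Z[x]: (x^4 + x^3 + x^2 + 1)·(x^5 + 1) = x^9 + x^8 + x^7 + x^5 + x^4 + x^3 + x^2 + 1.
Reduce using x^8 ≡ x^4 + x^3 + x + 1 (mod x^8 + x^4 + x^3 + x + 1).
Reduced: x^7 + x^4.

0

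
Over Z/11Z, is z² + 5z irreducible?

Write h(z) = z² + 5z.
Check each element of Z/11Z for a root: h(0)=0, h(1)=6, h(2)=3, h(3)=2, h(4)=3, h(5)=6, h(6)=0, h(7)=7, h(8)=5, h(9)=5, h(10)=7.
h(0) = 0, so (z) divides h(z); h is reducible.

No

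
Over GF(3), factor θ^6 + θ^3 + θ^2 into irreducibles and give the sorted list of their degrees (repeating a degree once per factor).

Write g(θ) = θ^6 + θ^3 + θ^2.
Roots in GF(3): g(0) = 0 → root; g(1) = 0 → root; g(2) = 1.
Linear factors from roots: (θ), (θ - 1).
Complete factorization: g(θ) = (θ - 1)·(θ)^2·(θ^3 + θ^2 + θ - 1).
Factor degrees with multiplicity: 1 + 1 + 1 + 3 = 6.

1, 1, 1, 3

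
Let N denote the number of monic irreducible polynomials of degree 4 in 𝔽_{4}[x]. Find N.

60

The number of monic irreducibles of degree 4 over GF(4) is (1/4)·Σ_{d∣4} μ(4/d) 4^d.
Divisors of 4: 1, 2, 4; μ(4/d) for each: 0, -1, 1.
Σ = − 4^2 + 4^4 = 240.
N = 240/4 = 60.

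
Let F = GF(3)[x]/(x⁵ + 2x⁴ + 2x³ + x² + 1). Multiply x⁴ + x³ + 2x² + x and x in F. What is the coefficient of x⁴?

Multiply in GF(3)[x]: (x⁴ + x³ + 2x² + x)·(x) = x⁵ + x⁴ + 2x³ + x².
Reduce using x⁵ ≡ x⁴ + x³ + 2x² + 2 (mod x⁵ + 2x⁴ + 2x³ + x² + 1).
Reduced: 2x⁴ + 2.

2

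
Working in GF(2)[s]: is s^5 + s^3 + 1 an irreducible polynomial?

Yes

Write m(s) = s^5 + s^3 + 1.
Check for roots in GF(2): m(0) = 1; m(1) = 1.
No roots, so no linear factors.
Monic irreducibles of degree 2 over GF(2): s^2 + s + 1.
None of them divide m (all give nonzero remainder).
No irreducible factor of degree ≤ 2 exists, so m is irreducible over GF(2).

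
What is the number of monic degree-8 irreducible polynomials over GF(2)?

30

The number of monic irreducibles of degree 8 over GF(2) is (1/8)·Σ_{d∣8} μ(8/d) 2^d.
Divisors of 8: 1, 2, 4, 8; μ(8/d) for each: 0, 0, -1, 1.
Σ = − 2^4 + 2^8 = 240.
N = 240/8 = 30.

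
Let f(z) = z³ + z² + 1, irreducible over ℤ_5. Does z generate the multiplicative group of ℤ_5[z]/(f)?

No

|GF(5^3)^×| = 5^3 − 1 = 124. Prime factorization: 124 = 2^2·31.
f is primitive ⇔ z has order 124 in GF(5)[z]/(f), i.e. z^(124/q) ≠ 1 for each prime q | 124.
z^(62) mod f = 1
z^(4) mod f = z² + 4z + 1.
Since z^(62) = 1, the order of z divides 62 < 124; not primitive.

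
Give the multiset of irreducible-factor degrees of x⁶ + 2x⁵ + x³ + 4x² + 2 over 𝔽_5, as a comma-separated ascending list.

1, 1, 4

Write h(x) = x⁶ + 2x⁵ + x³ + 4x² + 2.
Roots in 𝔽_5: h(0) = 2; h(1) = 0 → root; h(2) = 4; h(3) = 0 → root; h(4) = 4.
Linear factors from roots: (x + 4), (x + 2).
Complete factorization: h(x) = (x + 2)·(x + 4)·(x⁴ + x³ + x² + 2x + 4).
Factor degrees with multiplicity: 1 + 1 + 4 = 6.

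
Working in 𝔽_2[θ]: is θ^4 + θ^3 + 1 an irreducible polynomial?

Write m(θ) = θ^4 + θ^3 + 1.
Check for roots in 𝔽_2: m(0) = 1; m(1) = 1.
No roots, so no linear factors.
Monic irreducibles of degree 2 over GF(2): θ^2 + θ + 1.
None of them divide m (all give nonzero remainder).
No irreducible factor of degree ≤ 2 exists, so m is irreducible over GF(2).

Yes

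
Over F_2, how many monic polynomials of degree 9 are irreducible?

By the necklace-counting formula, N_2(9) = (1/9) Σ_{d|9} μ(9/d)·2^d.
Divisors of 9: 1, 3, 9; μ(9/d) for each: 0, -1, 1.
Σ = − 2^3 + 2^9 = 504.
N = 504/9 = 56.

56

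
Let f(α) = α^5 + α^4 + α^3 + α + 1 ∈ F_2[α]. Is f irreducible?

Check for roots in F_2: f(0) = 1; f(1) = 1.
No roots, so no linear factors.
Monic irreducibles of degree 2 over GF(2): α^2 + α + 1.
None of them divide f (all give nonzero remainder).
No irreducible factor of degree ≤ 2 exists, so f is irreducible over GF(2).

Yes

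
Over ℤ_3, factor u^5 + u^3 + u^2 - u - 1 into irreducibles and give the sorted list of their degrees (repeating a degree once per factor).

5

Write f(u) = u^5 + u^3 + u^2 - u - 1.
Roots in ℤ_3: f(0) = 2; f(1) = 1; f(2) = 2.
Complete factorization: f(u) = (u^5 + u^3 + u^2 - u - 1).
Factor degrees with multiplicity: 5 = 5.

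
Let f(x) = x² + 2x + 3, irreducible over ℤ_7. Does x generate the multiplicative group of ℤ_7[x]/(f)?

|GF(7^2)^×| = 7^2 − 1 = 48. Prime factorization: 48 = 2^4·3.
f is primitive ⇔ x has order 48 in GF(7)[x]/(f), i.e. x^(48/q) ≠ 1 for each prime q | 48.
x^(24) mod f = 6.
x^(16) mod f = 2.
None equal 1, so x has full order 48; f is primitive.

Yes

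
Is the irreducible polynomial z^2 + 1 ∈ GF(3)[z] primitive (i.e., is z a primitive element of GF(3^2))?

Write f(z) = z^2 + 1.
|GF(3^2)^×| = 3^2 − 1 = 8. Prime factorization: 8 = 2^3.
f is primitive ⇔ z has order 8 in GF(3)[z]/(f), i.e. z^(8/q) ≠ 1 for each prime q | 8.
z^(4) mod f = 1
Since z^(4) = 1, the order of z divides 4 < 8; not primitive.

No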